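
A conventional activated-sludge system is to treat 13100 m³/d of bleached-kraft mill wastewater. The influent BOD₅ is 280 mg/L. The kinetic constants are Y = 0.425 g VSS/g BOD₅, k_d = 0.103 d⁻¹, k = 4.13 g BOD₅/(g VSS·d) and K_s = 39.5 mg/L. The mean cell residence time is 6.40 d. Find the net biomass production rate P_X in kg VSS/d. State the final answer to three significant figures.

Effluent substrate depends only on kinetics and SRT: S = K_s(1 + k_d θ_c) / [θ_c(Yk − k_d) − 1] = 39.5 × (1 + 0.103 × 6.40) / [6.40 × (0.425 × 4.13 − 0.103) − 1] = 65.54 / 9.574 = 6.845 mg/L.
Y_obs = Y / (1 + k_d θ_c) = 0.425 / (1 + 0.103 × 6.40) = 0.425 / 1.659 = 0.2561.
Q·(S₀ − S) = 13100 × (280 − 6.85) × 10⁻³ = 3578 kg/d removed.
So the net sludge growth is P_X = 0.2561 × 3578 = 916.6 kg VSS/d.

P_X ≈ 917 kg VSS/d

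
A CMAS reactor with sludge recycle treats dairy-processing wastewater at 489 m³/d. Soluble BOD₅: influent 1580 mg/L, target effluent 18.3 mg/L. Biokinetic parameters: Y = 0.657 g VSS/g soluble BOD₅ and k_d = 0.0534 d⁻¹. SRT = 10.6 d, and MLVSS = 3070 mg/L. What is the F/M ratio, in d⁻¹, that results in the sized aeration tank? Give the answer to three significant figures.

F/M ≈ 0.228 d⁻¹

From the SRT design equation V = Y Q (S₀−S) θ_c / [X (1 + k_d θ_c)] = 0.657 × 489 × (1580 − 18.3) × 10.6 / [3070 × (1 + 0.0534 × 10.6)] = 5.32×10^6 / 4808 = 1106 m³.
Food-to-microorganism ratio F/M = Q S₀ / (V X) = 489 × 1580 / (1106 × 3070) = 0.2275 d⁻¹.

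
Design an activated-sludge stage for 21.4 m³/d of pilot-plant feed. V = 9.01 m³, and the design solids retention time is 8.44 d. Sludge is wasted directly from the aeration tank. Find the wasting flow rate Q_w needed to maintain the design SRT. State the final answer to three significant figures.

Wasting from the aeration tank: Q_w = V / θ_c = 9.010 / 8.44 = 1.068 m³/d.

Q_w ≈ 1.07 m³/d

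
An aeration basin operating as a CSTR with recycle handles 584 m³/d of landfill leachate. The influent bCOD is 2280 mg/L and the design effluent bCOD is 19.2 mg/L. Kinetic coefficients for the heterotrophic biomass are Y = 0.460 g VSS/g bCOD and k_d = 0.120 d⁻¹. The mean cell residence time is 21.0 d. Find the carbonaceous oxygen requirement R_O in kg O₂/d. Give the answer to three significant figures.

Y_obs = Y / (1 + k_d θ_c) = 0.460 / (1 + 0.120 × 21.0) = 0.460 / 3.520 = 0.1307.
Substrate removed = Q·(S₀ − S) = 584 m³/d × (2280 − 19.2) g/m³ = 1.32×10^6 g/d = 1320 kg/d.
Net sludge production P_X = 0.1307 × 1320 = 172.5 kg VSS/d.
R_O = Q·ΔS − 1.42 P_X = 1320 − 245.0 = 1075 kg O₂/d.

R_O ≈ 1080 kg O₂/d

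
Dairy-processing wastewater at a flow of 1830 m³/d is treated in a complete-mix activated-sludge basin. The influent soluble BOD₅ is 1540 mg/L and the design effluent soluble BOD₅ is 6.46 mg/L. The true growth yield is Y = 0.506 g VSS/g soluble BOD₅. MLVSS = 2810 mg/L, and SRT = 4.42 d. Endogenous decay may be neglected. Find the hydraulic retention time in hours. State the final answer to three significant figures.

τ ≈ 29.3 h

Biomass mass balance (decay neglected): V·X = Y·Q·(S₀ − S)·θ_c, so V = 0.506 × 1830 × (1540 − 6.46) × 4.42 / 2810 = 2234 m³.
Hydraulic retention time τ = V/Q = 2234 / 1830 = 1.221 d = 29.29 h.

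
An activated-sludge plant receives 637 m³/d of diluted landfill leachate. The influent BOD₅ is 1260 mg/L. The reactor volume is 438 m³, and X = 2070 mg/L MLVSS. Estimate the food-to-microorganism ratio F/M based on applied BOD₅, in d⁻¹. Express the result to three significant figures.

F/M = Q·S₀ / (V·X) = 637 × 1260 / (438.0 × 2070) = 0.8852 g BOD₅·(g VSS·d)⁻¹.

F/M ≈ 0.885 d⁻¹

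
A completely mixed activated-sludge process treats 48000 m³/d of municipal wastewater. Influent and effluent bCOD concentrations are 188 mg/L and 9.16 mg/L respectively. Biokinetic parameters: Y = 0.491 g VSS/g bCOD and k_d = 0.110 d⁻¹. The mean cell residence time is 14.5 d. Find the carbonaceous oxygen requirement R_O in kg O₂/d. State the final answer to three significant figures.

Observed yield with endogenous decay: Y_obs = Y / (1 + k_d·θ_c) = 0.491 / (1 + 0.110 × 14.5) = 0.491 / 2.595 = 0.1892 g VSS/g bCOD.
Q·(S₀ − S) = 48000 × (188 − 9.16) × 10⁻³ = 8584 kg/d removed.
P_X = Y_obs·Q·(S₀ − S) = 0.1892 × 8584 = 1624 kg VSS/d.
R_O = Q·(S₀ − S) − 1.42·P_X = 8584 − 1.42 × 1624 = 6278 kg O₂/d.

R_O ≈ 6280 kg O₂/d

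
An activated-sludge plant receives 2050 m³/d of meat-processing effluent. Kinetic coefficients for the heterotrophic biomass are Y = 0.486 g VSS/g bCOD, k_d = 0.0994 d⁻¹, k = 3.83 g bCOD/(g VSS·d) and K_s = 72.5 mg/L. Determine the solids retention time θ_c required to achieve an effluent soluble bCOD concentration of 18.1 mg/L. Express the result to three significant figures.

θ_c ≈ 3.67 d

At the target effluent, Y k S/(K_s+S) = 0.486×3.83×18.1/90.60 = 0.3719 d⁻¹.
θ_c = 1/(μ − k_d) = 1/(0.3719 − 0.0994) = 1/0.2725 = 3.670 d.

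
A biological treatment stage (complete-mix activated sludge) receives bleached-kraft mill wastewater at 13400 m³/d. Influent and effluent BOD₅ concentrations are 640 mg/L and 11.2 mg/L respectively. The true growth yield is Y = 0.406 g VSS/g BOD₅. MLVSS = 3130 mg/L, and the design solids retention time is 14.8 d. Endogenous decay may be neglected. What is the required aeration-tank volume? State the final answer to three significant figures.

V ≈ 16200 m³

V·X = Y·Q·ΔS·θ_c gives V = 0.406 × 13400 × (640 − 11.2) × 14.8 / 3130 = 16176 m³.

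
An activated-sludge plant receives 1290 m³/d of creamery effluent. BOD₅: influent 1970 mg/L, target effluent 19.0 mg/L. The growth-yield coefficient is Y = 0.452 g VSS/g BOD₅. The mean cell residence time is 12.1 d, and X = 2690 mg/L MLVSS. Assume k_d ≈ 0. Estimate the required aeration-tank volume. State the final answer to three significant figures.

V ≈ 5120 m³

With k_d = 0 the design equation reduces to V = Y Q (S₀−S) θ_c / X = 0.452 × 1290 × (1970 − 19.0) × 12.1 / 2690 = 5117 m³.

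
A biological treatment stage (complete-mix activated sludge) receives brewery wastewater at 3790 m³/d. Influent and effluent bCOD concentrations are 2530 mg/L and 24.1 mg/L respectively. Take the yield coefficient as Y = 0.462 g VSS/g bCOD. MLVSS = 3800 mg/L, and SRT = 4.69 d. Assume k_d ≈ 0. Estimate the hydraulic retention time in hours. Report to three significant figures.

With k_d = 0 the design equation reduces to V = Y Q (S₀−S) θ_c / X = 0.462 × 3790 × (2530 − 24.1) × 4.69 / 3800 = 5415 m³.
τ = V/Q = 5415/3790 = 1.429 d, or 34.29 h.

τ ≈ 34.3 h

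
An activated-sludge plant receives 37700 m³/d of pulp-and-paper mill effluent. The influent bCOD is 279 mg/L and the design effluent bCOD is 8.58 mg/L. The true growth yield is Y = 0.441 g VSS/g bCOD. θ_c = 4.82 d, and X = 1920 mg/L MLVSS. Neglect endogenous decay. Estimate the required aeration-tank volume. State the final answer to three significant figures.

V ≈ 11300 m³

V·X = Y·Q·ΔS·θ_c gives V = 0.441 × 37700 × (279 − 8.58) × 4.82 / 1920 = 11287 m³.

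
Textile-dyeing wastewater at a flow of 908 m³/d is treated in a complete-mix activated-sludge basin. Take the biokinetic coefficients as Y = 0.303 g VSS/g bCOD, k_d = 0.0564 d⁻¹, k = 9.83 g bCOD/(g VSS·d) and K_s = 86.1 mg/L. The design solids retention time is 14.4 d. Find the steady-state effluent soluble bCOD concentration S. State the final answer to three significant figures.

S ≈ 3.80 mg/L

Effluent substrate depends only on kinetics and SRT: S = K_s(1 + k_d θ_c) / [θ_c(Yk − k_d) − 1] = 86.1 × (1 + 0.0564 × 14.4) / [14.4 × (0.303 × 9.83 − 0.0564) − 1] = 156.0 / 41.08 = 3.798 mg/L.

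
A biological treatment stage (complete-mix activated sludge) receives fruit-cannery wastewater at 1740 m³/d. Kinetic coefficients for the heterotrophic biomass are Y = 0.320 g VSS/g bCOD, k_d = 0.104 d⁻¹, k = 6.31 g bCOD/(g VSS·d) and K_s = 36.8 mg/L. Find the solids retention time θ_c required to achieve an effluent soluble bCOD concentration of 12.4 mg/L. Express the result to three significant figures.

θ_c ≈ 2.47 d

At the target effluent, Y k S/(K_s+S) = 0.320×6.31×12.4/49.20 = 0.5089 d⁻¹.
Then 1/θ_c = μ − k_d = 0.5089 − 0.104 = 0.4049 d⁻¹, giving θ_c = 2.470 d.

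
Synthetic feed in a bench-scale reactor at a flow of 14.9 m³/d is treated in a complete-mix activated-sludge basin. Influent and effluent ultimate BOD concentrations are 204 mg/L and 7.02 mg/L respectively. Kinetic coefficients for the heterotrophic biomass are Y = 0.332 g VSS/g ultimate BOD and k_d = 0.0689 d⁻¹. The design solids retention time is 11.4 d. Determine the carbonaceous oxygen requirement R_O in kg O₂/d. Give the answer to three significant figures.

Observed yield with endogenous decay: Y_obs = Y / (1 + k_d·θ_c) = 0.332 / (1 + 0.0689 × 11.4) = 0.332 / 1.785 = 0.1859 g VSS/g ultimate BOD.
ΔS = 204 − 7.02 = 197.0 mg/L, so the substrate removal rate is 14.9 × 197.0/1000 = 2.935 kg ultimate BOD/d.
P_X = Y_obs·Q·(S₀ − S) = 0.1859 × 2.935 = 0.5458 kg VSS/d.
Carbonaceous O₂ demand = substrate oxidised − cell-mass equivalent = 2.935 − 1.42 × 0.5458 = 2.160 kg O₂/d.

R_O ≈ 2.16 kg O₂/d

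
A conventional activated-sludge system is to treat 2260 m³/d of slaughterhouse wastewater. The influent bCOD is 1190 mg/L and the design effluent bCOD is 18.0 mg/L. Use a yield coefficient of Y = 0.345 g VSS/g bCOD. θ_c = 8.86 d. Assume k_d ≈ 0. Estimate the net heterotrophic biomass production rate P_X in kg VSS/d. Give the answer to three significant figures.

Since k_d ≈ 0, Y_obs = Y = 0.345 g VSS/g bCOD.
Q·(S₀ − S) = 2260 × (1190 − 18.0) × 10⁻³ = 2649 kg/d removed.
Net biomass production P_X = Y_obs × Q·(S₀ − S) = 0.3450 × 2649 = 913.8 kg VSS/d.

P_X ≈ 914 kg VSS/d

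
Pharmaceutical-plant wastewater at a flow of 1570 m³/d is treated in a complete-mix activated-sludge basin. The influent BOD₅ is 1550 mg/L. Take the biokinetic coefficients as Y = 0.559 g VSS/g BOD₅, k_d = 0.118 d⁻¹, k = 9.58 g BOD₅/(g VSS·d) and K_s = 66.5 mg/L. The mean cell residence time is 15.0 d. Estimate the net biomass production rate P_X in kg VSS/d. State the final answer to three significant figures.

Effluent substrate depends only on kinetics and SRT: S = K_s(1 + k_d θ_c) / [θ_c(Yk − k_d) − 1] = 66.5 × (1 + 0.118 × 15.0) / [15.0 × (0.559 × 9.58 − 0.118) − 1] = 184.2 / 77.56 = 2.375 mg/L.
Observed yield with endogenous decay: Y_obs = Y / (1 + k_d·θ_c) = 0.559 / (1 + 0.118 × 15.0) = 0.559 / 2.770 = 0.2018 g VSS/g BOD₅.
Q·(S₀ − S) = 1570 × (1550 − 2.38) × 10⁻³ = 2430 kg/d removed.
Biomass produced: P_X = Y_obs·Q·ΔS = 0.2018 × 2430 ≈ 490.3 kg VSS/d.

P_X ≈ 490 kg VSS/d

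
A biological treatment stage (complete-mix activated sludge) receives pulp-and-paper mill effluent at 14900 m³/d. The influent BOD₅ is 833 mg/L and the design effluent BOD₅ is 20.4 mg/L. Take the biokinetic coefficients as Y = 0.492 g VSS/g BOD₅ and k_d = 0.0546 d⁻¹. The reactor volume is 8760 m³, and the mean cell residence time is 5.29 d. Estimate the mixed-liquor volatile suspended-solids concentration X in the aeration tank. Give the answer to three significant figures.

X ≈ 2790 mg/L

From V·X·(1 + k_d·θ_c) = Y·Q·(S₀ − S)·θ_c: X = 0.492 × 14900 × (833 − 20.4) × 5.29 / [8760 × (1 + 0.0546 × 5.29)] = 2791 mg/L.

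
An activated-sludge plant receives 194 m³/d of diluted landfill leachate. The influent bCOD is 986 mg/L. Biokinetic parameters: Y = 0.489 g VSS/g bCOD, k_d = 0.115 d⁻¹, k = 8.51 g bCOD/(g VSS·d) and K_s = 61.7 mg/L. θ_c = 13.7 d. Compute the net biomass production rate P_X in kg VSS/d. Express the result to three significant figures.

P_X ≈ 36.2 kg VSS/d

For a completely mixed reactor with recycle the Lawrence–McCarty relation gives S = K_s·(1 + k_d·θ_c) / [θ_c·(Y·k − k_d) − 1] = 61.7 × (1 + 0.115 × 13.7) / [13.7 × (0.489 × 8.51 − 0.115) − 1] = 158.9 / 54.44 = 2.919 mg/L.
Observed yield with endogenous decay: Y_obs = Y / (1 + k_d·θ_c) = 0.489 / (1 + 0.115 × 13.7) = 0.489 / 2.575 = 0.1899 g VSS/g bCOD.
ΔS = 986 − 2.92 = 983.1 mg/L, so the substrate removal rate is 194 × 983.1/1000 = 190.7 kg bCOD/d.
Biomass produced: P_X = Y_obs·Q·ΔS = 0.1899 × 190.7 ≈ 36.21 kg VSS/d.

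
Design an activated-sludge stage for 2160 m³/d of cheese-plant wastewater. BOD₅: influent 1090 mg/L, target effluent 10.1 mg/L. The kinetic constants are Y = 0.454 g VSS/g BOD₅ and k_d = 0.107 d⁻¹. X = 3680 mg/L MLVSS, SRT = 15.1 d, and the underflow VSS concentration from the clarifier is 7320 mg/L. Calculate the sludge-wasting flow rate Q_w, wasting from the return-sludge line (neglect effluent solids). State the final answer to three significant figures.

From the SRT design equation V = Y Q (S₀−S) θ_c / [X (1 + k_d θ_c)] = 0.454 × 2160 × (1090 − 10.1) × 15.1 / [3680 × (1 + 0.107 × 15.1)] = 1.6×10^7 / 9626 = 1661 m³.
θ_c = V·X/(Q_w·X_r) when wasting from the recycle, so Q_w = V·X/(θ_c·X_r) = 1661 × 3680 / (15.1 × 7320) = 55.31 m³/d.

Q_w ≈ 55.3 m³/d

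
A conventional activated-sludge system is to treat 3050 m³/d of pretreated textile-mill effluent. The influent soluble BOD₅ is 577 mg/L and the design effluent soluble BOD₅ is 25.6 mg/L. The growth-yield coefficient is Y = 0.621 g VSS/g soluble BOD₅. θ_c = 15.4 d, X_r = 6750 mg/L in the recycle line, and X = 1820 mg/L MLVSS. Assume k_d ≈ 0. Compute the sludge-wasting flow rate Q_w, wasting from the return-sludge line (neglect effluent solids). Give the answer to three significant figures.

V·X = Y·Q·ΔS·θ_c gives V = 0.621 × 3050 × (577 − 25.6) × 15.4 / 1820 = 8837 m³.
Wasting from the return line (neglecting effluent solids): Q_w = V·X / (θ_c·X_r) = 8837 × 1820 / (15.4 × 6750) = 154.7 m³/d.

Q_w ≈ 155 m³/d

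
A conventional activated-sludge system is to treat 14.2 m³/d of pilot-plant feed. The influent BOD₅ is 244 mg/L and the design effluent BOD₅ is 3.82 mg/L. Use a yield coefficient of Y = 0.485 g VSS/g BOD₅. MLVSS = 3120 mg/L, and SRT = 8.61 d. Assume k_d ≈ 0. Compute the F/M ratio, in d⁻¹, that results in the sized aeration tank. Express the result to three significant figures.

F/M ≈ 0.243 d⁻¹

Biomass mass balance (decay neglected): V·X = Y·Q·(S₀ − S)·θ_c, so V = 0.485 × 14.2 × (244 − 3.82) × 8.61 / 3120 = 4.565 m³.
F/M = applied load / biomass = Q·S₀/(V·X) = 14.2 × 244 / (4.565 × 3120) = 0.2433 d⁻¹.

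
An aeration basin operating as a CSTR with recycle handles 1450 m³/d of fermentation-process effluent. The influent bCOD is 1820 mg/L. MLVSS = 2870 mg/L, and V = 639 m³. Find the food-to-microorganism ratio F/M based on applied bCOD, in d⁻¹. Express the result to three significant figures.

F/M ≈ 1.44 d⁻¹

F/M = Q·S₀ / (V·X) = 1450 × 1820 / (639.0 × 2870) = 1.439 g bCOD·(g VSS·d)⁻¹.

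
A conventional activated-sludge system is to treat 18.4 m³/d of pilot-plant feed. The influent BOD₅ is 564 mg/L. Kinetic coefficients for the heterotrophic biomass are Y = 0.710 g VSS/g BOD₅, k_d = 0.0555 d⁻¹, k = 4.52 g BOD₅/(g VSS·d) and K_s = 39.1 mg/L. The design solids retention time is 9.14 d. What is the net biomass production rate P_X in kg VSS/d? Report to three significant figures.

Effluent substrate depends only on kinetics and SRT: S = K_s(1 + k_d θ_c) / [θ_c(Yk − k_d) − 1] = 39.1 × (1 + 0.0555 × 9.14) / [9.14 × (0.710 × 4.52 − 0.0555) − 1] = 58.93 / 27.82 = 2.118 mg/L.
Observed yield with endogenous decay: Y_obs = Y / (1 + k_d·θ_c) = 0.710 / (1 + 0.0555 × 9.14) = 0.710 / 1.507 = 0.4711 g VSS/g BOD₅.
ΔS = 564 − 2.12 = 561.9 mg/L, so the substrate removal rate is 18.4 × 561.9/1000 = 10.34 kg BOD₅/d.
Net biomass production P_X = Y_obs × Q·(S₀ − S) = 0.4711 × 10.34 = 4.870 kg VSS/d.

P_X ≈ 4.87 kg VSS/d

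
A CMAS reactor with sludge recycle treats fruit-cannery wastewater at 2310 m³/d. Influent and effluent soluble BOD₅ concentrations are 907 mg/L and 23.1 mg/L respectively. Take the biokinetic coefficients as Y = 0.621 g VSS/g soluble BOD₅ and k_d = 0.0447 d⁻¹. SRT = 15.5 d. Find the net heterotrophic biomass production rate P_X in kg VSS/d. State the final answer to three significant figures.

Correct the yield for decay: Y_obs = Y/(1 + k_d θ_c) = 0.621 / (1 + 0.0447 × 15.5) = 0.621 / 1.693 = 0.3668.
Mass of soluble BOD₅ removed per day: Q(S₀ − S) = 2310 × 883.9 g/m³ = 2042 kg/d.
Net biomass production P_X = Y_obs × Q·(S₀ − S) = 0.3668 × 2042 = 749.0 kg VSS/d.

P_X ≈ 749 kg VSS/d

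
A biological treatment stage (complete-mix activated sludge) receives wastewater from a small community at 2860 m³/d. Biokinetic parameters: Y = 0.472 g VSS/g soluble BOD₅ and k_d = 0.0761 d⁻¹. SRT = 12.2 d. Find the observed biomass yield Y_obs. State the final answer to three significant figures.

Y_obs ≈ 0.245 g VSS/g soluble BOD₅

The observed yield is Y_obs = Y/(1 + k_d·θ_c) = 0.472 / (1 + 0.0761 × 12.2) = 0.472 / 1.928 = 0.2448 g VSS per g soluble BOD₅ removed.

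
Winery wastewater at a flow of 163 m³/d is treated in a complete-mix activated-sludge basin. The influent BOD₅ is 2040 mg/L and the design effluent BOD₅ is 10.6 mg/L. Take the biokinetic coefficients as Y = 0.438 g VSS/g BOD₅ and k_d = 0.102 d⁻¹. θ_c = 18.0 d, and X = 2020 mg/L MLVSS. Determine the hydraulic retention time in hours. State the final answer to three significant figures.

τ ≈ 67.0 h

From the SRT design equation V = Y Q (S₀−S) θ_c / [X (1 + k_d θ_c)] = 0.438 × 163 × (2040 − 10.6) × 18.0 / [2020 × (1 + 0.102 × 18.0)] = 2.61×10^6 / 5729 = 455.2 m³.
Hydraulic retention time τ = V/Q = 455.2 / 163 = 2.793 d = 67.03 h.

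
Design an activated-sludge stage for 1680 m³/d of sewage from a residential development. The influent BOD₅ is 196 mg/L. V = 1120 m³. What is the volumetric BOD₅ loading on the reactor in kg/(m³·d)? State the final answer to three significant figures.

L_v ≈ 0.294 kg BOD₅/(m³·d)

Applied BOD₅ load per unit volume = Q·S₀/V = (1680 × 196/1000)/1120 = 0.2940 kg BOD₅·m⁻³·d⁻¹.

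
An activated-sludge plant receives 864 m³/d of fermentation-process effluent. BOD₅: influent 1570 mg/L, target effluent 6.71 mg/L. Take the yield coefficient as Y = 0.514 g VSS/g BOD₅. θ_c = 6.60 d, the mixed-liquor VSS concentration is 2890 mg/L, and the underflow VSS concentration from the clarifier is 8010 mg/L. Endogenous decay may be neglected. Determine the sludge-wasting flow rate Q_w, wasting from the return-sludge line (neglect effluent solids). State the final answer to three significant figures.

Q_w ≈ 86.7 m³/d

V·X = Y·Q·ΔS·θ_c gives V = 0.514 × 864 × (1570 − 6.71) × 6.60 / 2890 = 1585 m³.
Q_w = (V·X)/(θ_c X_r) = 1585 × 2890 / (6.60 × 8010) = 86.67 m³/d.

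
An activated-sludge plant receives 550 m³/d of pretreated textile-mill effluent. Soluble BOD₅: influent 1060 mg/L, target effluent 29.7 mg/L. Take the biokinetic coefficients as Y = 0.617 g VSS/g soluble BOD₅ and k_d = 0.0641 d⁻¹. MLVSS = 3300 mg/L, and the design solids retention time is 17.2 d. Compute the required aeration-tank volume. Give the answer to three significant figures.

From the SRT design equation V = Y Q (S₀−S) θ_c / [X (1 + k_d θ_c)] = 0.617 × 550 × (1060 − 29.7) × 17.2 / [3300 × (1 + 0.0641 × 17.2)] = 6.01×10^6 / 6938 = 866.7 m³.

V ≈ 867 m³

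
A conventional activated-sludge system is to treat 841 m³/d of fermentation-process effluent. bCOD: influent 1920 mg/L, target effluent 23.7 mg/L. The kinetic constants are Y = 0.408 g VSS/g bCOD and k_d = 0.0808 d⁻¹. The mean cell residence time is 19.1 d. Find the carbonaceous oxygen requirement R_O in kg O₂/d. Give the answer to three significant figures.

Correct the yield for decay: Y_obs = Y/(1 + k_d θ_c) = 0.408 / (1 + 0.0808 × 19.1) = 0.408 / 2.543 = 0.1604.
Mass of bCOD removed per day: Q(S₀ − S) = 841 × 1896 g/m³ = 1595 kg/d.
Biomass synthesised: P_X = Y_obs × 1595 = 255.8 kg VSS/d.
Carbonaceous O₂ demand = substrate oxidised − cell-mass equivalent = 1595 − 1.42 × 255.8 = 1231 kg O₂/d.

R_O ≈ 1230 kg O₂/d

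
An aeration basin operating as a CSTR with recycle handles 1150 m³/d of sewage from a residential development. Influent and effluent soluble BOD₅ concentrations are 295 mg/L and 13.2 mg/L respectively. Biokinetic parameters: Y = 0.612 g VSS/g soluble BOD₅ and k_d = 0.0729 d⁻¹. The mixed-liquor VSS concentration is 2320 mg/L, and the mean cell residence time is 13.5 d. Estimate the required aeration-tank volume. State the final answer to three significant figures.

V ≈ 582 m³

Steady-state biomass mass balance: V·X·(1 + k_d·θ_c) = Y·Q·(S₀ − S)·θ_c, so V = 0.612 × 1150 × (295 − 13.2) × 13.5 / [2320 × (1 + 0.0729 × 13.5)] = 2.68×10^6 / 4603 = 581.6 m³.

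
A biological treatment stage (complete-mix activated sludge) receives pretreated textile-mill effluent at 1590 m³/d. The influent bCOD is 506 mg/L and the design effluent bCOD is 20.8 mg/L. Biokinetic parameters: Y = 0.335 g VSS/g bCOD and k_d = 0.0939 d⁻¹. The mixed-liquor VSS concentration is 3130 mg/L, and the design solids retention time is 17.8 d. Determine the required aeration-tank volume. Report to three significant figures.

Steady-state biomass mass balance: V·X·(1 + k_d·θ_c) = Y·Q·(S₀ − S)·θ_c, so V = 0.335 × 1590 × (506 − 20.8) × 17.8 / [3130 × (1 + 0.0939 × 17.8)] = 4.6×10^6 / 8362 = 550.2 m³.

V ≈ 550 m³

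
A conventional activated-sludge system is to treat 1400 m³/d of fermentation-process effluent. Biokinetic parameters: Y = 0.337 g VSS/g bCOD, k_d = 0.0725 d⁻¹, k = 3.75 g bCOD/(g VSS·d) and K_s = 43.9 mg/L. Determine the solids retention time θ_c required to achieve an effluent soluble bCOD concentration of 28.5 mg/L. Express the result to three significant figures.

From 1/θ_c = Y·k·S/(K_s + S) − k_d: Y·k·S/(K_s+S) = 0.337 × 3.75 × 28.5 / (43.9 + 28.5) = 0.4975 d⁻¹.
θ_c = 1/(μ − k_d) = 1/(0.4975 − 0.0725) = 1/0.4250 = 2.353 d.

θ_c ≈ 2.35 d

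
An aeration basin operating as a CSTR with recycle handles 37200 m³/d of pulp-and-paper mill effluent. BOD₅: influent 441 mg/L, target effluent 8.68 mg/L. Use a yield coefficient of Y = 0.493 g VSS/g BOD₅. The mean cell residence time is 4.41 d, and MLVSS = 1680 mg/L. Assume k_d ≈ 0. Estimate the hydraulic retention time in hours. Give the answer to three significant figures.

τ ≈ 13.4 h

With k_d = 0 the design equation reduces to V = Y Q (S₀−S) θ_c / X = 0.493 × 37200 × (441 − 8.68) × 4.41 / 1680 = 20813 m³.
Hydraulic retention time τ = V/Q = 20813 / 37200 = 0.5595 d = 13.43 h.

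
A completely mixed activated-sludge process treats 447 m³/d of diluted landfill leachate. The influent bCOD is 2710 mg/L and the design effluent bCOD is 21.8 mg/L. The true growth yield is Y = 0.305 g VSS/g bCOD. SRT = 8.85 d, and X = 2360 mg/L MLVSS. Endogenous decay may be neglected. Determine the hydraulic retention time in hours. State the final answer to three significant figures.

With k_d = 0 the design equation reduces to V = Y Q (S₀−S) θ_c / X = 0.305 × 447 × (2710 − 21.8) × 8.85 / 2360 = 1374 m³.
τ = V/Q = 1374/447 = 3.075 d, or 73.79 h.

τ ≈ 73.8 h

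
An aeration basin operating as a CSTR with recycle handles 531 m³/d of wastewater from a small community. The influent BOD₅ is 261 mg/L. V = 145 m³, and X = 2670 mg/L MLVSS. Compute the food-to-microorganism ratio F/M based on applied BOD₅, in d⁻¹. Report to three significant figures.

F/M = Q·S₀ / (V·X) = 531 × 261 / (145.0 × 2670) = 0.3580 g BOD₅·(g VSS·d)⁻¹.

F/M ≈ 0.358 d⁻¹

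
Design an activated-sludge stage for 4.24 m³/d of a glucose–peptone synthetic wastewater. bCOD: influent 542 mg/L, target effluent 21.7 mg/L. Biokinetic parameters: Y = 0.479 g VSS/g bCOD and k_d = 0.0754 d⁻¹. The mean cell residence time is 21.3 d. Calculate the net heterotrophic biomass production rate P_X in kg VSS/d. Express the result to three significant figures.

P_X ≈ 0.405 kg VSS/d

Observed yield with endogenous decay: Y_obs = Y / (1 + k_d·θ_c) = 0.479 / (1 + 0.0754 × 21.3) = 0.479 / 2.606 = 0.1838 g VSS/g bCOD.
Q·(S₀ − S) = 4.24 × (542 − 21.7) × 10⁻³ = 2.206 kg/d removed.
Net biomass production P_X = Y_obs × Q·(S₀ − S) = 0.1838 × 2.206 = 0.4055 kg VSS/d.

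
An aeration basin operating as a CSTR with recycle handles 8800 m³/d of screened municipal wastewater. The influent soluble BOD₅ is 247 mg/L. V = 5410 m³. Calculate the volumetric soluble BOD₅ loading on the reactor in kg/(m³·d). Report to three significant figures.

Applied soluble BOD₅ load per unit volume = Q·S₀/V = (8800 × 247/1000)/5410 = 0.4018 kg soluble BOD₅·m⁻³·d⁻¹.

L_v ≈ 0.402 kg soluble BOD₅/(m³·d)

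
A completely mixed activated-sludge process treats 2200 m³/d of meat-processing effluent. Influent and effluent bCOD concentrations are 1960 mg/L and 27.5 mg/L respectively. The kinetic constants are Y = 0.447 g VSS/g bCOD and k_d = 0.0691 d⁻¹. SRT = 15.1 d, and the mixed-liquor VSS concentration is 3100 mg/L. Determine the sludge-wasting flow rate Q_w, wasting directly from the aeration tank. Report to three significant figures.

Q_w ≈ 300 m³/d

From the SRT design equation V = Y Q (S₀−S) θ_c / [X (1 + k_d θ_c)] = 0.447 × 2200 × (1960 − 27.5) × 15.1 / [3100 × (1 + 0.0691 × 15.1)] = 2.87×10^7 / 6335 = 4530 m³.
Wasting from the aeration tank: Q_w = V / θ_c = 4530 / 15.1 = 300.0 m³/d.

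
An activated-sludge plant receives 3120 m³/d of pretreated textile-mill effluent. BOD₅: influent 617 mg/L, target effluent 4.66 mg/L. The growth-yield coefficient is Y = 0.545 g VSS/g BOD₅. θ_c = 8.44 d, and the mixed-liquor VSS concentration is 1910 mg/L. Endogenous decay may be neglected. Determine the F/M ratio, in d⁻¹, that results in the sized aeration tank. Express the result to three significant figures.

V·X = Y·Q·ΔS·θ_c gives V = 0.545 × 3120 × (617 − 4.66) × 8.44 / 1910 = 4601 m³.
F/M = Q·S₀ / (V·X) = 3120 × 617 / (4601 × 1910) = 0.2191 g BOD₅·(g VSS·d)⁻¹.

F/M ≈ 0.219 d⁻¹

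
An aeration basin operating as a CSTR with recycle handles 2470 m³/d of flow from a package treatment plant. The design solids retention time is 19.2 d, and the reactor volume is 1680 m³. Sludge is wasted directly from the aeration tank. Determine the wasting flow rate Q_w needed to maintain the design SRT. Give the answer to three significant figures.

With mixed-liquor wasting, θ_c = V/Q_w, so Q_w = V/θ_c = 1680/19.2 = 87.50 m³/d.

Q_w ≈ 87.5 m³/d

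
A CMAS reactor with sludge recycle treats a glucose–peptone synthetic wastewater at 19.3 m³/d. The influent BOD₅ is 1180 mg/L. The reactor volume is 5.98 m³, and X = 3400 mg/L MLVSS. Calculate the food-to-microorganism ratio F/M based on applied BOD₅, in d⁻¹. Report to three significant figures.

Food-to-microorganism ratio F/M = Q S₀ / (V X) = 19.3 × 1180 / (5.980 × 3400) = 1.120 d⁻¹.

F/M ≈ 1.12 d⁻¹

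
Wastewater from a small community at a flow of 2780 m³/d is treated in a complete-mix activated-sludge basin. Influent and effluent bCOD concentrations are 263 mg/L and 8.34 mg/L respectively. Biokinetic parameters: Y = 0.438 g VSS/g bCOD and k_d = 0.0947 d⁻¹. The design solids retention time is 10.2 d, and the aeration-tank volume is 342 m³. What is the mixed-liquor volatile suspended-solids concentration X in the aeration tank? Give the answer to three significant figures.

X ≈ 4700 mg/L

Solving the biomass balance for X: X = Y Q (S₀−S) θ_c / [V (1+k_d θ_c)] = 0.438 × 2780 × (263 − 8.34) × 10.2 / [342 × (1 + 0.0947 × 10.2)] = 4704 mg/L.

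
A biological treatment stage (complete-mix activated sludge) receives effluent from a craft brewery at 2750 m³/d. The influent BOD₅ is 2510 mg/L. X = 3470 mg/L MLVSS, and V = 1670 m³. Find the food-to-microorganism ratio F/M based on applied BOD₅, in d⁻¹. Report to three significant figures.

F/M ≈ 1.19 d⁻¹

F/M = applied load / biomass = Q·S₀/(V·X) = 2750 × 2510 / (1670 × 3470) = 1.191 d⁻¹.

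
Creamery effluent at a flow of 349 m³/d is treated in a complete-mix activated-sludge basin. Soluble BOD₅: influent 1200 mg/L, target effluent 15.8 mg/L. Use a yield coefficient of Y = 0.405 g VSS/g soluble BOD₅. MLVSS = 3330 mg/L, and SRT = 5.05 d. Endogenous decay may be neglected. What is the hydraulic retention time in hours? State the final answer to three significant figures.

τ ≈ 17.5 h

With k_d = 0 the design equation reduces to V = Y Q (S₀−S) θ_c / X = 0.405 × 349 × (1200 − 15.8) × 5.05 / 3330 = 253.8 m³.
HRT = V/Q = 253.8 m³ / 349 m³·d⁻¹ = 0.7273 d × 24 = 17.46 h.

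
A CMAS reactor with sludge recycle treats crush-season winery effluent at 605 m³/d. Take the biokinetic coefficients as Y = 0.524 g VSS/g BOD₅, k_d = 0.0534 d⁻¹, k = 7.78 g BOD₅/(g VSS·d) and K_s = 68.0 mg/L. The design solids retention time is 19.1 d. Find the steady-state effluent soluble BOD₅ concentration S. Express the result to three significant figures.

Effluent substrate depends only on kinetics and SRT: S = K_s(1 + k_d θ_c) / [θ_c(Yk − k_d) − 1] = 68.0 × (1 + 0.0534 × 19.1) / [19.1 × (0.524 × 7.78 − 0.0534) − 1] = 137.4 / 75.85 = 1.811 mg/L.

S ≈ 1.81 mg/L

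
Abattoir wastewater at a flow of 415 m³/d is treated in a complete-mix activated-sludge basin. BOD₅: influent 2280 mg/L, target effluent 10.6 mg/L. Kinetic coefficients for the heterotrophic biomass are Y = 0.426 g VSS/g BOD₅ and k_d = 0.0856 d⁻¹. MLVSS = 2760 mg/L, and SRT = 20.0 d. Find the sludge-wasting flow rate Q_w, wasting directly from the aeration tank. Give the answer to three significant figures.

Q_w ≈ 53.6 m³/d

From the SRT design equation V = Y Q (S₀−S) θ_c / [X (1 + k_d θ_c)] = 0.426 × 415 × (2280 − 10.6) × 20.0 / [2760 × (1 + 0.0856 × 20.0)] = 8.02×10^6 / 7485 = 1072 m³.
With mixed-liquor wasting, θ_c = V/Q_w, so Q_w = V/θ_c = 1072/20.0 = 53.60 m³/d.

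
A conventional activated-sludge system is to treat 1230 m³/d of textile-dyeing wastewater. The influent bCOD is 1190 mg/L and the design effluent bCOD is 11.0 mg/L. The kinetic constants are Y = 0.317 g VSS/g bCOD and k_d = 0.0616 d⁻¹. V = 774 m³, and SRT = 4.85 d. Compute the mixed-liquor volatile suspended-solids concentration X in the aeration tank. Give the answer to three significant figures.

X = Y·Q·ΔS·θ_c / [V·(1 + k_d θ_c)] = 0.317 × 1230 × (1190 − 11.0) × 4.85 / [774 × (1 + 0.0616 × 4.85)] = 2218 mg/L.

X ≈ 2220 mg/L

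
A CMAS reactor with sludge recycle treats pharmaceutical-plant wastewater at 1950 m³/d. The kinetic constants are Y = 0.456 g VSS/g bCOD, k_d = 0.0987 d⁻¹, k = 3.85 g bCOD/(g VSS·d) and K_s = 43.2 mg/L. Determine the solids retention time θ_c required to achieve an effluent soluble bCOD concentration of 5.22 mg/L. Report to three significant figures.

At the target effluent, Y k S/(K_s+S) = 0.456×3.85×5.22/48.42 = 0.1893 d⁻¹.
1/θ_c = 0.1893 − 0.0987 = 0.09057 d⁻¹, so θ_c = 11.04 d.

θ_c ≈ 11.0 d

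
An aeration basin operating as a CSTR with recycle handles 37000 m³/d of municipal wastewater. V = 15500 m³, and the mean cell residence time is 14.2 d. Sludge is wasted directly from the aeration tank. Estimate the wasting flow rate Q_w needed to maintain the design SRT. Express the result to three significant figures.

For wasting at MLVSS concentration, Q_w = V/θ_c = 15500/14.2 = 1092 m³/d.

Q_w ≈ 1090 m³/d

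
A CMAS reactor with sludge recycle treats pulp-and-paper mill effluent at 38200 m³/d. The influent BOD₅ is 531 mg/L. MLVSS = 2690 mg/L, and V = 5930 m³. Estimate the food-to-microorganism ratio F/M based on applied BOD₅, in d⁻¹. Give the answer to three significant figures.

F/M ≈ 1.27 d⁻¹

Food-to-microorganism ratio F/M = Q S₀ / (V X) = 38200 × 531 / (5930 × 2690) = 1.272 d⁻¹.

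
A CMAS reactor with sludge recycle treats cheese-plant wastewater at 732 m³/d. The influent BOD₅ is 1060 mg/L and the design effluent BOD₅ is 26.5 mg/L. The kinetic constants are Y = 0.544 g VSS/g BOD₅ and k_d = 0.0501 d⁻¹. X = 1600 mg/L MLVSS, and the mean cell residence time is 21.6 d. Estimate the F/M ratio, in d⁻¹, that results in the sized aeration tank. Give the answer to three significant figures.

From the SRT design equation V = Y Q (S₀−S) θ_c / [X (1 + k_d θ_c)] = 0.544 × 732 × (1060 − 26.5) × 21.6 / [1600 × (1 + 0.0501 × 21.6)] = 8.89×10^6 / 3331 = 2668 m³.
F/M = Q·S₀ / (V·X) = 732 × 1060 / (2668 × 1600) = 0.1817 g BOD₅·(g VSS·d)⁻¹.

F/M ≈ 0.182 d⁻¹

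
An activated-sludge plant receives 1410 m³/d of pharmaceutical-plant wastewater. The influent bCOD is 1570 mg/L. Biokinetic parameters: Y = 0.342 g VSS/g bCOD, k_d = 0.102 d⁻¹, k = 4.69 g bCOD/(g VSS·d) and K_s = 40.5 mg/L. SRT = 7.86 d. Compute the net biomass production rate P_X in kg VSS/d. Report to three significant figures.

P_X ≈ 418 kg VSS/d

From the Monod/SRT balance for a CMAS, S = K_s·(1+k_d θ_c)/[θ_c·(Y k − k_d) − 1] = 40.5 × (1 + 0.102 × 7.86) / [7.86 × (0.342 × 4.69 − 0.102) − 1] = 72.97 / 10.81 = 6.753 mg/L.
Correct the yield for decay: Y_obs = Y/(1 + k_d θ_c) = 0.342 / (1 + 0.102 × 7.86) = 0.342 / 1.802 = 0.1898.
Substrate removed = Q·(S₀ − S) = 1410 m³/d × (1570 − 6.75) g/m³ = 2.2×10^6 g/d = 2204 kg/d.
So the net sludge growth is P_X = 0.1898 × 2204 = 418.4 kg VSS/d.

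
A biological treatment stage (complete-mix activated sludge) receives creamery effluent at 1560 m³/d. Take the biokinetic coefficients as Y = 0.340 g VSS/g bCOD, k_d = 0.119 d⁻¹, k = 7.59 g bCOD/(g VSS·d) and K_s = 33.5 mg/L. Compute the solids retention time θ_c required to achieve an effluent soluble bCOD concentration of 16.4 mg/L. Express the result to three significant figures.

At the target effluent, Y k S/(K_s+S) = 0.340×7.59×16.4/49.90 = 0.8481 d⁻¹.
Then 1/θ_c = μ − k_d = 0.8481 − 0.119 = 0.7291 d⁻¹, giving θ_c = 1.371 d.

θ_c ≈ 1.37 d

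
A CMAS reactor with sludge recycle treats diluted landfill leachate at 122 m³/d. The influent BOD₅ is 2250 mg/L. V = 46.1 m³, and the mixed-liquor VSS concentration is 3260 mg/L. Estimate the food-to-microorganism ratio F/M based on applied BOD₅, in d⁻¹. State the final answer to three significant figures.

F/M ≈ 1.83 d⁻¹

F/M = Q·S₀ / (V·X) = 122 × 2250 / (46.10 × 3260) = 1.827 g BOD₅·(g VSS·d)⁻¹.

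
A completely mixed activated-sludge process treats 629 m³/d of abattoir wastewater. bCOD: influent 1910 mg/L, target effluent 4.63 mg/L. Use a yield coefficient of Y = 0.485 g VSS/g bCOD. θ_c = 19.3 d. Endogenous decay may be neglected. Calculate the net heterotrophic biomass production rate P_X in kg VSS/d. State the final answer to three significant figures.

Since k_d ≈ 0, Y_obs = Y = 0.485 g VSS/g bCOD.
Q·(S₀ − S) = 629 × (1910 − 4.63) × 10⁻³ = 1198 kg/d removed.
Biomass produced: P_X = Y_obs·Q·ΔS = 0.4850 × 1198 ≈ 581.3 kg VSS/d.

P_X ≈ 581 kg VSS/d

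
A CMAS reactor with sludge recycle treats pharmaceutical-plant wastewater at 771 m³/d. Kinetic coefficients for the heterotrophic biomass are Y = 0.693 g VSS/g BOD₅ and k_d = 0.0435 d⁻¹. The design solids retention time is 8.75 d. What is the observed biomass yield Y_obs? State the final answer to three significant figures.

The observed yield is Y_obs = Y/(1 + k_d·θ_c) = 0.693 / (1 + 0.0435 × 8.75) = 0.693 / 1.381 = 0.5019 g VSS per g BOD₅ removed.

Y_obs ≈ 0.502 g VSS/g BOD₅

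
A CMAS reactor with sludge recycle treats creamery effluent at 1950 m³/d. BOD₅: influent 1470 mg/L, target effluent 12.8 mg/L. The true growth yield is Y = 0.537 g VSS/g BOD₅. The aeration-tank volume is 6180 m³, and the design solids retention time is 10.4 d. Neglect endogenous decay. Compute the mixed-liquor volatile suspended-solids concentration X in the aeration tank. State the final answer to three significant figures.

X ≈ 2570 mg/L

Without decay, X = Y Q (S₀−S) θ_c / V = 0.537 × 1950 × (1470 − 12.8) × 10.4 / 6180 = 2568 mg/L.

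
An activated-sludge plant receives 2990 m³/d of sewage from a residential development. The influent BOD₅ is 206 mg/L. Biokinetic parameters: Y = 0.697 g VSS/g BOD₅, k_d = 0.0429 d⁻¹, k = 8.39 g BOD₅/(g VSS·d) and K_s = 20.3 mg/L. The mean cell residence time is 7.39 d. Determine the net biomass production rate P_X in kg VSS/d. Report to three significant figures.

For a completely mixed reactor with recycle the Lawrence–McCarty relation gives S = K_s·(1 + k_d·θ_c) / [θ_c·(Y·k − k_d) − 1] = 20.3 × (1 + 0.0429 × 7.39) / [7.39 × (0.697 × 8.39 − 0.0429) − 1] = 26.74 / 41.90 = 0.6381 mg/L.
Observed yield with endogenous decay: Y_obs = Y / (1 + k_d·θ_c) = 0.697 / (1 + 0.0429 × 7.39) = 0.697 / 1.317 = 0.5292 g VSS/g BOD₅.
Q·(S₀ − S) = 2990 × (206 − 0.638) × 10⁻³ = 614.0 kg/d removed.
So the net sludge growth is P_X = 0.5292 × 614.0 = 325.0 kg VSS/d.

P_X ≈ 325 kg VSS/d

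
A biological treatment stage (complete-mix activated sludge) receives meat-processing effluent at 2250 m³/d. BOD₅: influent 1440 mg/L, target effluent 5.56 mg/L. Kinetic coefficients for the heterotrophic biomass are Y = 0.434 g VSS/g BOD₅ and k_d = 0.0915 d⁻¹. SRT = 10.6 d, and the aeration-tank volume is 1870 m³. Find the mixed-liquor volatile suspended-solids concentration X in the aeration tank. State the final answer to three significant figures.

X = Y·Q·ΔS·θ_c / [V·(1 + k_d θ_c)] = 0.434 × 2250 × (1440 − 5.56) × 10.6 / [1870 × (1 + 0.0915 × 10.6)] = 4031 mg/L.

X ≈ 4030 mg/L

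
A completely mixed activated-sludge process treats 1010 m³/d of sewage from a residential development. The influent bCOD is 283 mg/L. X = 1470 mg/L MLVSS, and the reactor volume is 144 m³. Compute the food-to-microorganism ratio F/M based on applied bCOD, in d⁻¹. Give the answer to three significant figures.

F/M = applied load / biomass = Q·S₀/(V·X) = 1010 × 283 / (144.0 × 1470) = 1.350 d⁻¹.

F/M ≈ 1.35 d⁻¹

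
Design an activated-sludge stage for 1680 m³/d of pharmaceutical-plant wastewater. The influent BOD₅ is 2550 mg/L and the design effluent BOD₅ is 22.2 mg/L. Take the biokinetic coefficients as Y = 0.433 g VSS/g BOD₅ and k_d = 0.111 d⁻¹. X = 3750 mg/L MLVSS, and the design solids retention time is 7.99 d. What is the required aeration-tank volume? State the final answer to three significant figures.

Steady-state biomass mass balance: V·X·(1 + k_d·θ_c) = Y·Q·(S₀ − S)·θ_c, so V = 0.433 × 1680 × (2550 − 22.2) × 7.99 / [3750 × (1 + 0.111 × 7.99)] = 1.47×10^7 / 7076 = 2076 m³.

V ≈ 2080 m³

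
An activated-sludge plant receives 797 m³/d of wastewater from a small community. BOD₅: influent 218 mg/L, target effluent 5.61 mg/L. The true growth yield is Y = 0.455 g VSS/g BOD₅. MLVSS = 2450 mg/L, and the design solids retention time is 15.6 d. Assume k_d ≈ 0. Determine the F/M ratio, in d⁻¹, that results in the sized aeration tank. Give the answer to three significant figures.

F/M ≈ 0.145 d⁻¹

V·X = Y·Q·ΔS·θ_c gives V = 0.455 × 797 × (218 − 5.61) × 15.6 / 2450 = 490.4 m³.
F/M = applied load / biomass = Q·S₀/(V·X) = 797 × 218 / (490.4 × 2450) = 0.1446 d⁻¹.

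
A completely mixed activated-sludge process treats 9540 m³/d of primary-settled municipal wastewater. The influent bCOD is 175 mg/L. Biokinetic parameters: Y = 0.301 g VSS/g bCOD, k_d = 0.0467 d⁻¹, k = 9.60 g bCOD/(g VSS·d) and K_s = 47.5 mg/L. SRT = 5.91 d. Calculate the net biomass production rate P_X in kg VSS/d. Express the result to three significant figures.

P_X ≈ 385 kg VSS/d

Effluent substrate depends only on kinetics and SRT: S = K_s(1 + k_d θ_c) / [θ_c(Yk − k_d) − 1] = 47.5 × (1 + 0.0467 × 5.91) / [5.91 × (0.301 × 9.60 − 0.0467) − 1] = 60.61 / 15.80 = 3.836 mg/L.
Correct the yield for decay: Y_obs = Y/(1 + k_d θ_c) = 0.301 / (1 + 0.0467 × 5.91) = 0.301 / 1.276 = 0.2359.
ΔS = 175 − 3.84 = 171.2 mg/L, so the substrate removal rate is 9540 × 171.2/1000 = 1633 kg bCOD/d.
Biomass produced: P_X = Y_obs·Q·ΔS = 0.2359 × 1633 ≈ 385.2 kg VSS/d.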